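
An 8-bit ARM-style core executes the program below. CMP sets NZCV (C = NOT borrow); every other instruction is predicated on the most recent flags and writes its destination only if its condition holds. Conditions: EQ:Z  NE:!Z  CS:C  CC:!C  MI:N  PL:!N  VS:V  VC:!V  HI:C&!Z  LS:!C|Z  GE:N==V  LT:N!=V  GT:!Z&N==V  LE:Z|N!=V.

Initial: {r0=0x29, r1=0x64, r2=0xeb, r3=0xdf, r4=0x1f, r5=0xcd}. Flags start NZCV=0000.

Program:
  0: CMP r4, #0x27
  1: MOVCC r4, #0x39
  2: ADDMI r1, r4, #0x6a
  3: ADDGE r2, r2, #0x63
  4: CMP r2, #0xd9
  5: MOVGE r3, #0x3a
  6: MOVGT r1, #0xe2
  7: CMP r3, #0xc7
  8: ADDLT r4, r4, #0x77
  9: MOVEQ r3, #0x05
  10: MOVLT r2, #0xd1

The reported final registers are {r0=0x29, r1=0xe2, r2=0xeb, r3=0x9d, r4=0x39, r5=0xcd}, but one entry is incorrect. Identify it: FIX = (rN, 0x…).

0: ✓ CMP  NZCV=1000
1: ✓ MOVCC  r4←0x39
2: ✓ ADDMI  r1←0xa3
3: · ADDGE
4: ✓ CMP  NZCV=0010
5: ✓ MOVGE  r3←0x3a
6: ✓ MOVGT  r1←0xe2
7: ✓ CMP  NZCV=0000
8: · ADDLT
9: · MOVEQ
10: · MOVLT

FIX = (r3, 0x3a)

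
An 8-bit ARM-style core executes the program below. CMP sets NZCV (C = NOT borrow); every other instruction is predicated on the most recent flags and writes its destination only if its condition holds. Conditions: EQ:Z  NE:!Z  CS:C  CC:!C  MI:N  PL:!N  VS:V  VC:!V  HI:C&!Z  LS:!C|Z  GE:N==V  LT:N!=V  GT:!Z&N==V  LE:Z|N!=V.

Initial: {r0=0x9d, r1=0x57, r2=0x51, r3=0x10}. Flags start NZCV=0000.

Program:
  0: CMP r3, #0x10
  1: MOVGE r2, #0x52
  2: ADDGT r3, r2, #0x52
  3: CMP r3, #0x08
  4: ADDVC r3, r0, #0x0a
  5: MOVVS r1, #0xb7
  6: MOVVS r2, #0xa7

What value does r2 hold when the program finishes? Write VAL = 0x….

VAL = 0x52

0: ✓ CMP  NZCV=0110
1: ✓ MOVGE  r2←0x52
2: · ADDGT
3: ✓ CMP  NZCV=0010
4: ✓ ADDVC  r3←0xa7
5: · MOVVS
6: · MOVVS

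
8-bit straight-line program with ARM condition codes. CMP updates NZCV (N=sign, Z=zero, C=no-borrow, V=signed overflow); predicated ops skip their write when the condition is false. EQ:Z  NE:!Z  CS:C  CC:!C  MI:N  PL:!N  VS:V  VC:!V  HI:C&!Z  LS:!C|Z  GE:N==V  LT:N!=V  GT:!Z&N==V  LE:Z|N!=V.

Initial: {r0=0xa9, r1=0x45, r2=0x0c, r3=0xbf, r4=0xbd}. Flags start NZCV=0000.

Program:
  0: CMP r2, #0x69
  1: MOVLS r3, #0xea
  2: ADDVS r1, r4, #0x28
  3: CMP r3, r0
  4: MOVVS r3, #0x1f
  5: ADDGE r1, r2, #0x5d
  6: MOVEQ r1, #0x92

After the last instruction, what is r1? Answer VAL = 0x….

VAL = 0x69

0: ✓ CMP  NZCV=1000
1: ✓ MOVLS  r3←0xea
2: · ADDVS
3: ✓ CMP  NZCV=0010
4: · MOVVS
5: ✓ ADDGE  r1←0x69
6: · MOVEQ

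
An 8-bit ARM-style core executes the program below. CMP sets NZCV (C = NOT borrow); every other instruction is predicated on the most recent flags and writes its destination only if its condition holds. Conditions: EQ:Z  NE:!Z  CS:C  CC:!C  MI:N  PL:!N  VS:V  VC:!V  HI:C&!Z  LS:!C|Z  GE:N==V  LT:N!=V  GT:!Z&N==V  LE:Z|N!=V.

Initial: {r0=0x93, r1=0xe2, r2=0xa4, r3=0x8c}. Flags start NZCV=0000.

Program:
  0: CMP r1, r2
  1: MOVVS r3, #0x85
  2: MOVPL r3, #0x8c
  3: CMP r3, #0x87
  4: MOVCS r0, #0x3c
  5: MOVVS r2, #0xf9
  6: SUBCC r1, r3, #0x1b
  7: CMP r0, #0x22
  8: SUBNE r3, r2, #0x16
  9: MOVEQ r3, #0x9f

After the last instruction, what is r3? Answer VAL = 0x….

VAL = 0x8e

0: ✓ CMP  NZCV=0010
1: · MOVVS
2: ✓ MOVPL  r3←0x8c
3: ✓ CMP  NZCV=0010
4: ✓ MOVCS  r0←0x3c
5: · MOVVS
6: · SUBCC
7: ✓ CMP  NZCV=0010
8: ✓ SUBNE  r3←0x8e
9: · MOVEQ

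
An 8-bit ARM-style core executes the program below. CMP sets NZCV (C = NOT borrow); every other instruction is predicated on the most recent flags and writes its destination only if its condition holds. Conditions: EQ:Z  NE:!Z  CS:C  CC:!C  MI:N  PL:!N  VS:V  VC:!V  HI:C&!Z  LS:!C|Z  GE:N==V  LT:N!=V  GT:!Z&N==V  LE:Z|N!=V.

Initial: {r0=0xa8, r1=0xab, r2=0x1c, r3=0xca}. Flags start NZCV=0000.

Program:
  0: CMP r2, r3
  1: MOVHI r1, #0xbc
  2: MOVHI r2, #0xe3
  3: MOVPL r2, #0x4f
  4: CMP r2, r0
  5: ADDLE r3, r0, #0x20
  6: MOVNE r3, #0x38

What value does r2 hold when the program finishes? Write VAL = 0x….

0: ✓ CMP  NZCV=0000
1: · MOVHI
2: · MOVHI
3: ✓ MOVPL  r2←0x4f
4: ✓ CMP  NZCV=1001
5: · ADDLE
6: ✓ MOVNE  r3←0x38

VAL = 0x4f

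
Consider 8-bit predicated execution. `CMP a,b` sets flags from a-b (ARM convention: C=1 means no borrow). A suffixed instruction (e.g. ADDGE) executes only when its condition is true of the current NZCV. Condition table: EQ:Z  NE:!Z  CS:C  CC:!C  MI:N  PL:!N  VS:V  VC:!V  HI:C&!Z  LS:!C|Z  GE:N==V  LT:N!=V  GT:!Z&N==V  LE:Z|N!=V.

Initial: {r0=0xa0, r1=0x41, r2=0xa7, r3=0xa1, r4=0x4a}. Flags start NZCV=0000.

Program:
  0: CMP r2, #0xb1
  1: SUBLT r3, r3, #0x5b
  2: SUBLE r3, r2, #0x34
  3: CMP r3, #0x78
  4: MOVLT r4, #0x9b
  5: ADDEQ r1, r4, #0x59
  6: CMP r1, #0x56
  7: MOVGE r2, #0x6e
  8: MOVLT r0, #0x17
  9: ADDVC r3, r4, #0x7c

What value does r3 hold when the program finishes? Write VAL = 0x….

VAL = 0x17

[0] flags=1000 → (cmp)
[1] flags=1000 LT?T → r3=0x46
[2] flags=1000 LE?T → r3=0x73
[3] flags=1000 → (cmp)
[4] flags=1000 LT?T → r4=0x9b
[5] flags=1000 EQ?F → skip
[6] flags=1000 → (cmp)
[7] flags=1000 GE?F → skip
[8] flags=1000 LT?T → r0=0x17
[9] flags=1000 VC?T → r3=0x17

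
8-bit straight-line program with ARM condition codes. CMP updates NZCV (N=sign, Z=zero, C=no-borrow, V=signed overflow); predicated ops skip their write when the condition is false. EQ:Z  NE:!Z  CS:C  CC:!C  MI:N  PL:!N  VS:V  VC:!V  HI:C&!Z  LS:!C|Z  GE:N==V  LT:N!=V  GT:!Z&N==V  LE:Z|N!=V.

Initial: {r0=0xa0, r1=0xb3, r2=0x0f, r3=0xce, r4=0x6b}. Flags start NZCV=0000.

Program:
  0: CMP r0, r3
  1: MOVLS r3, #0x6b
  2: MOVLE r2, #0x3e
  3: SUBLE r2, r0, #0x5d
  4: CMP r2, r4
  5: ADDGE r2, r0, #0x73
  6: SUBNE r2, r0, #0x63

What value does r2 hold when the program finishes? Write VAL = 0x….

VAL = 0x3d

[0] flags=1000 → (cmp)
[1] flags=1000 LS?T → r3=0x6b
[2] flags=1000 LE?T → r2=0x3e
[3] flags=1000 LE?T → r2=0x43
[4] flags=1000 → (cmp)
[5] flags=1000 GE?F → skip
[6] flags=1000 NE?T → r2=0x3d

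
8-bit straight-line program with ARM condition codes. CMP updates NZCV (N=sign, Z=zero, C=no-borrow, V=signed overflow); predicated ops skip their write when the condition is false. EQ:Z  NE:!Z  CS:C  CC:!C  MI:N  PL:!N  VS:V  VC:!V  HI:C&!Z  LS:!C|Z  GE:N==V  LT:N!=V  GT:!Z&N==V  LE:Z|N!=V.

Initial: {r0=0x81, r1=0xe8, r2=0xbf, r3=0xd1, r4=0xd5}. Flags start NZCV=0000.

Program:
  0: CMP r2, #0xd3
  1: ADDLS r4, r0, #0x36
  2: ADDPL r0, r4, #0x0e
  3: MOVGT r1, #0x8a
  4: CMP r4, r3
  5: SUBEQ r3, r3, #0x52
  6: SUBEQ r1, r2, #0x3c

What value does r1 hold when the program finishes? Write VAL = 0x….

VAL = 0xe8

[0] flags=1000 → (cmp)
[1] flags=1000 LS?T → r4=0xb7
[2] flags=1000 PL?F → skip
[3] flags=1000 GT?F → skip
[4] flags=1000 → (cmp)
[5] flags=1000 EQ?F → skip
[6] flags=1000 EQ?F → skip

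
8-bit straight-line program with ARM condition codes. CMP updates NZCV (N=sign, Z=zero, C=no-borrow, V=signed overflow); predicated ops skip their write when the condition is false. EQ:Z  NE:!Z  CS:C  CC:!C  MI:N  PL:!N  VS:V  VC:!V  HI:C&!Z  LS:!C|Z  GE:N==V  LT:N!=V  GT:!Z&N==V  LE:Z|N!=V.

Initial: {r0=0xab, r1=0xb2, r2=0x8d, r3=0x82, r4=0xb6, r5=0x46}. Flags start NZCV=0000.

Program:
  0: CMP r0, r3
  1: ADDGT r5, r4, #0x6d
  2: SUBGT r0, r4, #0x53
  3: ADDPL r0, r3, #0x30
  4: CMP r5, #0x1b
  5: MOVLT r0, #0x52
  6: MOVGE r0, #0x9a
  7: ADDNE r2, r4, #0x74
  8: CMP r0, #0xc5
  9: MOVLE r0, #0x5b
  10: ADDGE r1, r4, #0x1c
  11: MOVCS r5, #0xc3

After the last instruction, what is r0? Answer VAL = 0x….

[0] flags=0010 → (cmp)
[1] flags=0010 GT?T → r5=0x23
[2] flags=0010 GT?T → r0=0x63
[3] flags=0010 PL?T → r0=0xb2
[4] flags=0010 → (cmp)
[5] flags=0010 LT?F → skip
[6] flags=0010 GE?T → r0=0x9a
[7] flags=0010 NE?T → r2=0x2a
[8] flags=1000 → (cmp)
[9] flags=1000 LE?T → r0=0x5b
[10] flags=1000 GE?F → skip
[11] flags=1000 CS?F → skip

VAL = 0x5b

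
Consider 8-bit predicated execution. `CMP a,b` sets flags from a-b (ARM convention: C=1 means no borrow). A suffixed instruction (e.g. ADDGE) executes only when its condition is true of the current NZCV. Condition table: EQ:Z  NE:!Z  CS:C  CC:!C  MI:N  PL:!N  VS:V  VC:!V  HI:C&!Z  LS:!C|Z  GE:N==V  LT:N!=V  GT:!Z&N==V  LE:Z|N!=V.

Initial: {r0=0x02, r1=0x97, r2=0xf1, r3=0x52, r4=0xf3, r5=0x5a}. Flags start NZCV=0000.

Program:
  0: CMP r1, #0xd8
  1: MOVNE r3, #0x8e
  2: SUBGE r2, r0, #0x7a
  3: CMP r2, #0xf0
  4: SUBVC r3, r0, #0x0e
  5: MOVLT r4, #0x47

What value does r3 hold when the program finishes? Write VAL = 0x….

0: ✓ CMP  NZCV=1000
1: ✓ MOVNE  r3←0x8e
2: · SUBGE
3: ✓ CMP  NZCV=0010
4: ✓ SUBVC  r3←0xf4
5: · MOVLT

VAL = 0xf4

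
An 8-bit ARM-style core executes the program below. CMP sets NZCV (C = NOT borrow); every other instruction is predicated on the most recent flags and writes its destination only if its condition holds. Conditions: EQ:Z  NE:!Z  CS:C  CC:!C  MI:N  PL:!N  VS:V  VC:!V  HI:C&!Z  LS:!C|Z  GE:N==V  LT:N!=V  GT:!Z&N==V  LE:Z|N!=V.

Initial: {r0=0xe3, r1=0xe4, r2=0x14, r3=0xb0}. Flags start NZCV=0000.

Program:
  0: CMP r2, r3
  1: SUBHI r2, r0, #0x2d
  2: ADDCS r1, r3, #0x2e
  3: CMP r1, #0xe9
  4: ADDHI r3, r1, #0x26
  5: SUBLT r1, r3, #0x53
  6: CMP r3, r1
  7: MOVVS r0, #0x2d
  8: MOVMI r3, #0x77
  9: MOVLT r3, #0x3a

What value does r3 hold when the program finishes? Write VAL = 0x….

[0] flags=0000 → (cmp)
[1] flags=0000 HI?F → skip
[2] flags=0000 CS?F → skip
[3] flags=1000 → (cmp)
[4] flags=1000 HI?F → skip
[5] flags=1000 LT?T → r1=0x5d
[6] flags=0011 → (cmp)
[7] flags=0011 VS?T → r0=0x2d
[8] flags=0011 MI?F → skip
[9] flags=0011 LT?T → r3=0x3a

VAL = 0x3a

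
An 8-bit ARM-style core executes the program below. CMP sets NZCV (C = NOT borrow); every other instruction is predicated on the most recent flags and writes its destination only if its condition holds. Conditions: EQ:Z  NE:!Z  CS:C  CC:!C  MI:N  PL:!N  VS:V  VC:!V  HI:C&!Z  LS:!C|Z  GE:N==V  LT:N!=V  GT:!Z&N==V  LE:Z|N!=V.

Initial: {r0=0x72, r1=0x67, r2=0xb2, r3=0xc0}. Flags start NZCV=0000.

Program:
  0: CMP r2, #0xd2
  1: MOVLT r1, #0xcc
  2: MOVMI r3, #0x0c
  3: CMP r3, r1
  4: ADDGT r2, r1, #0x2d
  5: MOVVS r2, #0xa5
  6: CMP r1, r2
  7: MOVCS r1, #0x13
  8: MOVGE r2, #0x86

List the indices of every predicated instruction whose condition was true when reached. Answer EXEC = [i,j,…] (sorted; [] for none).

0: ✓ CMP  NZCV=1000
1: ✓ MOVLT  r1←0xcc
2: ✓ MOVMI  r3←0x0c
3: ✓ CMP  NZCV=0000
4: ✓ ADDGT  r2←0xf9
5: · MOVVS
6: ✓ CMP  NZCV=1000
7: · MOVCS
8: · MOVGE

EXEC = [1,2,4]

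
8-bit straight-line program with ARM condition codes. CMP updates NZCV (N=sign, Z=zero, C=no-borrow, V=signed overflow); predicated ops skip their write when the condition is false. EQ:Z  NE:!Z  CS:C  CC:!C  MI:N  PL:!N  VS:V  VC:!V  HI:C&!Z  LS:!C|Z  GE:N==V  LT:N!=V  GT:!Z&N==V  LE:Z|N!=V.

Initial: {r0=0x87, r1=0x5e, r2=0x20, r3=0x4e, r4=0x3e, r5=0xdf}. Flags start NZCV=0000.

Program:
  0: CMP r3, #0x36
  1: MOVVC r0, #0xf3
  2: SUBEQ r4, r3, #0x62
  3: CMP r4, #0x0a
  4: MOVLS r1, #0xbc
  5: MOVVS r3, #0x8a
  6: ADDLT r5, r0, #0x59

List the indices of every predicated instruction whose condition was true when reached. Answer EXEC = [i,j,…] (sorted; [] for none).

EXEC = [1]

0: ✓ CMP  NZCV=0010
1: ✓ MOVVC  r0←0xf3
2: · SUBEQ
3: ✓ CMP  NZCV=0010
4: · MOVLS
5: · MOVVS
6: · ADDLT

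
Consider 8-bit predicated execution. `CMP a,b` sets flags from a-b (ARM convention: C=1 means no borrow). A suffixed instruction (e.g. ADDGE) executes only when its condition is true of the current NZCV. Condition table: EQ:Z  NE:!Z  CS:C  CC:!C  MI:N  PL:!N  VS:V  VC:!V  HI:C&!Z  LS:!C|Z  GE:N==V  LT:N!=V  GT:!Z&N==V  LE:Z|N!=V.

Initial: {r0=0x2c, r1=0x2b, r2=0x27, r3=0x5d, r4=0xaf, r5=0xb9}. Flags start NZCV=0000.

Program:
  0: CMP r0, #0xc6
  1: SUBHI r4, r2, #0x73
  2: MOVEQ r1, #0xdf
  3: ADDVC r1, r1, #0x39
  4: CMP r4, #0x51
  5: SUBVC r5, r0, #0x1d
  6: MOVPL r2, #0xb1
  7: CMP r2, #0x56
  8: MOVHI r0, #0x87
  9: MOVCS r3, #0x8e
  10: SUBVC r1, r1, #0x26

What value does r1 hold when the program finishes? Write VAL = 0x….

VAL = 0x64

0: ✓ CMP  NZCV=0000
1: · SUBHI
2: · MOVEQ
3: ✓ ADDVC  r1←0x64
4: ✓ CMP  NZCV=0011
5: · SUBVC
6: ✓ MOVPL  r2←0xb1
7: ✓ CMP  NZCV=0011
8: ✓ MOVHI  r0←0x87
9: ✓ MOVCS  r3←0x8e
10: · SUBVC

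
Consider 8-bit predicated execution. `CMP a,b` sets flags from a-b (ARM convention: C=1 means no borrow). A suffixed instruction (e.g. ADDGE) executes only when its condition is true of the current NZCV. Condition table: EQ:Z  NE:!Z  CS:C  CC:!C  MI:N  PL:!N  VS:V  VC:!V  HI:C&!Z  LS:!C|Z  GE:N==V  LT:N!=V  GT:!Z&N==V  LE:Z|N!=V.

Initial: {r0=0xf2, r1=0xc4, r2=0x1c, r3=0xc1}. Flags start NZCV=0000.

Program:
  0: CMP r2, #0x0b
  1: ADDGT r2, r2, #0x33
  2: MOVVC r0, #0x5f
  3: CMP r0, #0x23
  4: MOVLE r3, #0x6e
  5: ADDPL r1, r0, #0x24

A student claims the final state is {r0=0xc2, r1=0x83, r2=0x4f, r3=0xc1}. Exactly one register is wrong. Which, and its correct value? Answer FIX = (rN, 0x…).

0: ✓ CMP  NZCV=0010
1: ✓ ADDGT  r2←0x4f
2: ✓ MOVVC  r0←0x5f
3: ✓ CMP  NZCV=0010
4: · MOVLE
5: ✓ ADDPL  r1←0x83

FIX = (r0, 0x5f)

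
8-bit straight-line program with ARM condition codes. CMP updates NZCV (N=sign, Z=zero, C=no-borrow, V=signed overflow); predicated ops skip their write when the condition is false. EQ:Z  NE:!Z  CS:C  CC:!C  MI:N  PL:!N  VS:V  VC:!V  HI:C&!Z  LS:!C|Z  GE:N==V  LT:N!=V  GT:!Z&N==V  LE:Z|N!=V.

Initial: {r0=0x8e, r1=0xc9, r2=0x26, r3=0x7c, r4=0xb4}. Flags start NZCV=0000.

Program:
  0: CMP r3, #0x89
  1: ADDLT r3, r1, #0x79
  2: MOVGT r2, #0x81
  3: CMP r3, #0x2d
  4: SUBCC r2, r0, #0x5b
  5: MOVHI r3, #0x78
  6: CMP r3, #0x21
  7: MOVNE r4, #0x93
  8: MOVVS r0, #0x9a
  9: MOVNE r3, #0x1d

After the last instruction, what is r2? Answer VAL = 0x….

0: ✓ CMP  NZCV=1001
1: · ADDLT
2: ✓ MOVGT  r2←0x81
3: ✓ CMP  NZCV=0010
4: · SUBCC
5: ✓ MOVHI  r3←0x78
6: ✓ CMP  NZCV=0010
7: ✓ MOVNE  r4←0x93
8: · MOVVS
9: ✓ MOVNE  r3←0x1d

VAL = 0x81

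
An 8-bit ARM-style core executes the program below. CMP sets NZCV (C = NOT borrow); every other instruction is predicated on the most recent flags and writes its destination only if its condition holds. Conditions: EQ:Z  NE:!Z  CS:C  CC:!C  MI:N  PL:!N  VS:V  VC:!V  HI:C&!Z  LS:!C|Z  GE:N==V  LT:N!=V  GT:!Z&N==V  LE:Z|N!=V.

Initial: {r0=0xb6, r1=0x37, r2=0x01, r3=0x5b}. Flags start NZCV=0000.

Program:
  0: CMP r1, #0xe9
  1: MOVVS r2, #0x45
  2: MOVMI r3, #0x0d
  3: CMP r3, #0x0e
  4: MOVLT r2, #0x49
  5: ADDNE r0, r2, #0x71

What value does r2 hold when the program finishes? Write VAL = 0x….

0: ✓ CMP  NZCV=0000
1: · MOVVS
2: · MOVMI
3: ✓ CMP  NZCV=0010
4: · MOVLT
5: ✓ ADDNE  r0←0x72

VAL = 0x01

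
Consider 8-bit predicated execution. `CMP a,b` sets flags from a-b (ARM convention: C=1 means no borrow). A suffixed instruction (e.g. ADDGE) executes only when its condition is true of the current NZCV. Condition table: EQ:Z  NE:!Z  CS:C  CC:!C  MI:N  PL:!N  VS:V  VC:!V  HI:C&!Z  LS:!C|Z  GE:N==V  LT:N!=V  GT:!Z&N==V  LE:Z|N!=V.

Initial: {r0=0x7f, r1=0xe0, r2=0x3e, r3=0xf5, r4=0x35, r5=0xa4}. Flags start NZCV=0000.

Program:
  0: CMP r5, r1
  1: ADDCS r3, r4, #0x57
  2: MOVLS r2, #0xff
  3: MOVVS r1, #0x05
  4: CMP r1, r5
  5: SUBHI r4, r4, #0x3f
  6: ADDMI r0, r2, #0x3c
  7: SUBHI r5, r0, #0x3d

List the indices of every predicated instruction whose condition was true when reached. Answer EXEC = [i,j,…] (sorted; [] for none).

[0] flags=1000 → (cmp)
[1] flags=1000 CS?F → skip
[2] flags=1000 LS?T → r2=0xff
[3] flags=1000 VS?F → skip
[4] flags=0010 → (cmp)
[5] flags=0010 HI?T → r4=0xf6
[6] flags=0010 MI?F → skip
[7] flags=0010 HI?T → r5=0x42

EXEC = [2,5,7]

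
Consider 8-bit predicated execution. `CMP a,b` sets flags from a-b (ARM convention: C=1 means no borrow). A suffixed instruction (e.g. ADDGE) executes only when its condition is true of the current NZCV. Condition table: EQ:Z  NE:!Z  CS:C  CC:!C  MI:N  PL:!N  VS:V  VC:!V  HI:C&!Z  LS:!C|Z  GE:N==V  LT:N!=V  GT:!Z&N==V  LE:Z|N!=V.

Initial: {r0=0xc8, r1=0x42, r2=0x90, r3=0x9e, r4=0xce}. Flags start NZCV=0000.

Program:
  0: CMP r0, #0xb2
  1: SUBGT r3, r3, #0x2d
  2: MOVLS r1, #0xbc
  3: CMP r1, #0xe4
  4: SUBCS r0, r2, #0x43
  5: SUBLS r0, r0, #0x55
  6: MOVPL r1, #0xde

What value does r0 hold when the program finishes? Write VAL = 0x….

VAL = 0x73

[0] flags=0010 → (cmp)
[1] flags=0010 GT?T → r3=0x71
[2] flags=0010 LS?F → skip
[3] flags=0000 → (cmp)
[4] flags=0000 CS?F → skip
[5] flags=0000 LS?T → r0=0x73
[6] flags=0000 PL?T → r1=0xde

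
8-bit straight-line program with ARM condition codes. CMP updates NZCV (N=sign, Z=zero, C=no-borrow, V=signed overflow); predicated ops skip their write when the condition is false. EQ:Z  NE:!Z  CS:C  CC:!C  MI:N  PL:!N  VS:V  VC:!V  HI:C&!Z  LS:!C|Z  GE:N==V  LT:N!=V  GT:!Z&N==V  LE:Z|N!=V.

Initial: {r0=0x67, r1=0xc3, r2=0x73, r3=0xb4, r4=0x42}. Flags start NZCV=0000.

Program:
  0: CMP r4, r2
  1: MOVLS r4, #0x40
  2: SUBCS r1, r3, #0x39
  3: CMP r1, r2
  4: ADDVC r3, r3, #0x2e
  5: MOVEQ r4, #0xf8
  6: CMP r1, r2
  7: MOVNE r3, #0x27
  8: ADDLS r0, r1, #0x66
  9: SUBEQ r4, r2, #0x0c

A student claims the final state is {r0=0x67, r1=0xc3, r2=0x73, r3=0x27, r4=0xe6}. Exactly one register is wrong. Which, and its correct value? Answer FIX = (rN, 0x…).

FIX = (r4, 0x40)

0: ✓ CMP  NZCV=1000
1: ✓ MOVLS  r4←0x40
2: · SUBCS
3: ✓ CMP  NZCV=0011
4: · ADDVC
5: · MOVEQ
6: ✓ CMP  NZCV=0011
7: ✓ MOVNE  r3←0x27
8: · ADDLS
9: · SUBEQ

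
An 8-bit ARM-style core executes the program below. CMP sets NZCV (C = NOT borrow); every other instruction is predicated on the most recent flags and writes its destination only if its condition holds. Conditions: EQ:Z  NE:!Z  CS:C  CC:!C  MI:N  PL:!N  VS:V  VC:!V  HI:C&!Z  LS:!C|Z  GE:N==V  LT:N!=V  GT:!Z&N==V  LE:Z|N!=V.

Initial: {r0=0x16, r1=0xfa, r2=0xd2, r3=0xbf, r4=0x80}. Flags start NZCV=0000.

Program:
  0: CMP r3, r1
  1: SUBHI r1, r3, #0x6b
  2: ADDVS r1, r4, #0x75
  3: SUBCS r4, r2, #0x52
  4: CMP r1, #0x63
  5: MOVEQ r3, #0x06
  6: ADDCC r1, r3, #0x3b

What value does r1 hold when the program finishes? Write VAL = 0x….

[0] flags=1000 → (cmp)
[1] flags=1000 HI?F → skip
[2] flags=1000 VS?F → skip
[3] flags=1000 CS?F → skip
[4] flags=1010 → (cmp)
[5] flags=1010 EQ?F → skip
[6] flags=1010 CC?F → skip

VAL = 0xfa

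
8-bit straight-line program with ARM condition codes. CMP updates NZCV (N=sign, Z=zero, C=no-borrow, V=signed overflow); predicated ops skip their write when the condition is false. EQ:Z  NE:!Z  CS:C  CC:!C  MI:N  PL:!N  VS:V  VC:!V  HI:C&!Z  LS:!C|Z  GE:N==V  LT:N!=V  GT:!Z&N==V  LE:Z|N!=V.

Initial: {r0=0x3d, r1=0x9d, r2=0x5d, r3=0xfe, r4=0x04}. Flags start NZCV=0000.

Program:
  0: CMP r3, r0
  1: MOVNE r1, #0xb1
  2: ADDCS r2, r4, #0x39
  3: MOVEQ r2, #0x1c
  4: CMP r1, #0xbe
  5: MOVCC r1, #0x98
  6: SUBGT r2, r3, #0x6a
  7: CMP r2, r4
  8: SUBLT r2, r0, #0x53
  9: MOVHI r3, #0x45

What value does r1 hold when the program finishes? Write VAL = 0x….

0: ✓ CMP  NZCV=1010
1: ✓ MOVNE  r1←0xb1
2: ✓ ADDCS  r2←0x3d
3: · MOVEQ
4: ✓ CMP  NZCV=1000
5: ✓ MOVCC  r1←0x98
6: · SUBGT
7: ✓ CMP  NZCV=0010
8: · SUBLT
9: ✓ MOVHI  r3←0x45

VAL = 0x98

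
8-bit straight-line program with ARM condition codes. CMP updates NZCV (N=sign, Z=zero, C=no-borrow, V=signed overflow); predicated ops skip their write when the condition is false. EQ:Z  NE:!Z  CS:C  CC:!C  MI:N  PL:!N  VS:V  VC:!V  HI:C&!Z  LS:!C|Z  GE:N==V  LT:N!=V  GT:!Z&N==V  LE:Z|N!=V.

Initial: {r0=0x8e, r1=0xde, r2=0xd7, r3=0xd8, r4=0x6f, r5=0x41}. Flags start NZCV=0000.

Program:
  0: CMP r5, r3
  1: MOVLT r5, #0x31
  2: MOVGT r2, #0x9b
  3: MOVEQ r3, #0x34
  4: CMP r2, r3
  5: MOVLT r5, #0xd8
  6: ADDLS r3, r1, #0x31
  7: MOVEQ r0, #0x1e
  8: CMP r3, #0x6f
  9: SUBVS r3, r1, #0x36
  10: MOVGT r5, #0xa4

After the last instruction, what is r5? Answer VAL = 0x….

VAL = 0xd8

[0] flags=0000 → (cmp)
[1] flags=0000 LT?F → skip
[2] flags=0000 GT?T → r2=0x9b
[3] flags=0000 EQ?F → skip
[4] flags=1000 → (cmp)
[5] flags=1000 LT?T → r5=0xd8
[6] flags=1000 LS?T → r3=0x0f
[7] flags=1000 EQ?F → skip
[8] flags=1000 → (cmp)
[9] flags=1000 VS?F → skip
[10] flags=1000 GT?F → skip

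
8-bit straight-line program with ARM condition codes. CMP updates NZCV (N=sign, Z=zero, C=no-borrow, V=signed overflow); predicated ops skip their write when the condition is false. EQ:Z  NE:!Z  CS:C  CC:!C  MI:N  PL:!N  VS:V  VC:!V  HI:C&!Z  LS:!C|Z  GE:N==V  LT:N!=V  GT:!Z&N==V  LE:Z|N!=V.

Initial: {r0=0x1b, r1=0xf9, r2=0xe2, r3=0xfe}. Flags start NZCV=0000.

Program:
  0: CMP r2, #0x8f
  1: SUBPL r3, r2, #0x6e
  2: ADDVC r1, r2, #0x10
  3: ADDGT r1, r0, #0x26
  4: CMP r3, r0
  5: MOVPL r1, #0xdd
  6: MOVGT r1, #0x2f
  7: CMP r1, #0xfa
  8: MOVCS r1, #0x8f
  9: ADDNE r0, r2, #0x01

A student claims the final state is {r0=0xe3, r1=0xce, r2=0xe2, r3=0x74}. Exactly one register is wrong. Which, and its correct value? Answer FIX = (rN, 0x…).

FIX = (r1, 0x2f)

0: ✓ CMP  NZCV=0010
1: ✓ SUBPL  r3←0x74
2: ✓ ADDVC  r1←0xf2
3: ✓ ADDGT  r1←0x41
4: ✓ CMP  NZCV=0010
5: ✓ MOVPL  r1←0xdd
6: ✓ MOVGT  r1←0x2f
7: ✓ CMP  NZCV=0000
8: · MOVCS
9: ✓ ADDNE  r0←0xe3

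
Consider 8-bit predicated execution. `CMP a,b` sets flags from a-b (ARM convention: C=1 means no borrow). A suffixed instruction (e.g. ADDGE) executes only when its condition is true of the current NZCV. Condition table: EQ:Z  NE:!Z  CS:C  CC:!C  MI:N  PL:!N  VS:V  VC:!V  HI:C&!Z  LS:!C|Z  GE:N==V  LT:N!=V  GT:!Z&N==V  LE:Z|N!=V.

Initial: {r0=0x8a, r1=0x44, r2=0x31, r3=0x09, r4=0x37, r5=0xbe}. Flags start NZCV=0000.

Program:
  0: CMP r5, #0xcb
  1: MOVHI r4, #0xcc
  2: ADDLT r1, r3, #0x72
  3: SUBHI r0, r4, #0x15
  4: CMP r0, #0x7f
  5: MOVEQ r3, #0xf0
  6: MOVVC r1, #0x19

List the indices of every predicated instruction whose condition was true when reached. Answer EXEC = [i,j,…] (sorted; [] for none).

EXEC = [2]

0: ✓ CMP  NZCV=1000
1: · MOVHI
2: ✓ ADDLT  r1←0x7b
3: · SUBHI
4: ✓ CMP  NZCV=0011
5: · MOVEQ
6: · MOVVC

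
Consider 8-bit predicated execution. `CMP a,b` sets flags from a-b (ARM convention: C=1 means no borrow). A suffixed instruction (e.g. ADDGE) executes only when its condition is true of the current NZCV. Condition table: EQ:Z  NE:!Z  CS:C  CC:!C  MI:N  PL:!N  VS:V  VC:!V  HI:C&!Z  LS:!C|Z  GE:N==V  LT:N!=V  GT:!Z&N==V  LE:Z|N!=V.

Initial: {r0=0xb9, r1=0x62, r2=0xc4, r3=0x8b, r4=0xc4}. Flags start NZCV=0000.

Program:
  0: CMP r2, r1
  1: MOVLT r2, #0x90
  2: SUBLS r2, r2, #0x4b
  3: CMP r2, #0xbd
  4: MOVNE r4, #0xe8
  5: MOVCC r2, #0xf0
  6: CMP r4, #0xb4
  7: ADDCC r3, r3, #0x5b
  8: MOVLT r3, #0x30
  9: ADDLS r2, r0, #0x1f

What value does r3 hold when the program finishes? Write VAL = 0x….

VAL = 0x8b

0: ✓ CMP  NZCV=0011
1: ✓ MOVLT  r2←0x90
2: · SUBLS
3: ✓ CMP  NZCV=1000
4: ✓ MOVNE  r4←0xe8
5: ✓ MOVCC  r2←0xf0
6: ✓ CMP  NZCV=0010
7: · ADDCC
8: · MOVLT
9: · ADDLS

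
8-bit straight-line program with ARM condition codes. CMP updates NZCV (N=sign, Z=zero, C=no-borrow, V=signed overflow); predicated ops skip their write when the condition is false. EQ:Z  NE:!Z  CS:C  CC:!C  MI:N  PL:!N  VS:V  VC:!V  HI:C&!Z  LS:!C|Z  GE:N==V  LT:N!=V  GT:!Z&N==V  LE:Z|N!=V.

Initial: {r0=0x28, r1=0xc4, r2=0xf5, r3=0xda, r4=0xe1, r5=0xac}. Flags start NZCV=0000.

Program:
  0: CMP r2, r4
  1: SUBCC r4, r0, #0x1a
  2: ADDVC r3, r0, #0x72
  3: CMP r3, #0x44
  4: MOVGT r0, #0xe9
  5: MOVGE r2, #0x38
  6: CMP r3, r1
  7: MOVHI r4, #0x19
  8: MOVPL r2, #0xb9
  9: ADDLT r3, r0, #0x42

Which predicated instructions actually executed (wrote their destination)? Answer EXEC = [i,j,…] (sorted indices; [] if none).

EXEC = [2,9]

0: ✓ CMP  NZCV=0010
1: · SUBCC
2: ✓ ADDVC  r3←0x9a
3: ✓ CMP  NZCV=0011
4: · MOVGT
5: · MOVGE
6: ✓ CMP  NZCV=1000
7: · MOVHI
8: · MOVPL
9: ✓ ADDLT  r3←0x6a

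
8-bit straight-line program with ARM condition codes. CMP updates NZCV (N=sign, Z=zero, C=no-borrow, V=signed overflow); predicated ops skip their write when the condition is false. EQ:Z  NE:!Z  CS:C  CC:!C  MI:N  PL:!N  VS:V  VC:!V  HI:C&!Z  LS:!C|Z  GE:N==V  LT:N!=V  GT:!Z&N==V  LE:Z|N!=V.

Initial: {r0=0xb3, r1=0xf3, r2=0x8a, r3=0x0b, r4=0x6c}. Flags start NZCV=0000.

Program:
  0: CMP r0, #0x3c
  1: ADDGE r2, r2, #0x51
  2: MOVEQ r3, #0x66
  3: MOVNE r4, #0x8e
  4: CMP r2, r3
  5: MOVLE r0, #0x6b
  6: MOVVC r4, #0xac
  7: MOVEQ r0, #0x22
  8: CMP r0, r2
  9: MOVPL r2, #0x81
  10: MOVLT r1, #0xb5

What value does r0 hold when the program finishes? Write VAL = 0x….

VAL = 0x6b

[0] flags=0011 → (cmp)
[1] flags=0011 GE?F → skip
[2] flags=0011 EQ?F → skip
[3] flags=0011 NE?T → r4=0x8e
[4] flags=0011 → (cmp)
[5] flags=0011 LE?T → r0=0x6b
[6] flags=0011 VC?F → skip
[7] flags=0011 EQ?F → skip
[8] flags=1001 → (cmp)
[9] flags=1001 PL?F → skip
[10] flags=1001 LT?F → skip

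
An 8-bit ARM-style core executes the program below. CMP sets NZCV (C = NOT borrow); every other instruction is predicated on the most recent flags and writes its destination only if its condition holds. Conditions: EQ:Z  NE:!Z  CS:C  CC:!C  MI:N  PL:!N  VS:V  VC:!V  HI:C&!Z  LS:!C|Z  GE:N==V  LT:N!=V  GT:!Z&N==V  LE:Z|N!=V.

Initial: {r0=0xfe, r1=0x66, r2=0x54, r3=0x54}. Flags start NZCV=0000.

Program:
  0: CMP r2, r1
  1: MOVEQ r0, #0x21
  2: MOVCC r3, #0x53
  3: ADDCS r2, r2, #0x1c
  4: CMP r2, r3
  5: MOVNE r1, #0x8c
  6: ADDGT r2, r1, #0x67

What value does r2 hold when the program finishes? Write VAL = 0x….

[0] flags=1000 → (cmp)
[1] flags=1000 EQ?F → skip
[2] flags=1000 CC?T → r3=0x53
[3] flags=1000 CS?F → skip
[4] flags=0010 → (cmp)
[5] flags=0010 NE?T → r1=0x8c
[6] flags=0010 GT?T → r2=0xf3

VAL = 0xf3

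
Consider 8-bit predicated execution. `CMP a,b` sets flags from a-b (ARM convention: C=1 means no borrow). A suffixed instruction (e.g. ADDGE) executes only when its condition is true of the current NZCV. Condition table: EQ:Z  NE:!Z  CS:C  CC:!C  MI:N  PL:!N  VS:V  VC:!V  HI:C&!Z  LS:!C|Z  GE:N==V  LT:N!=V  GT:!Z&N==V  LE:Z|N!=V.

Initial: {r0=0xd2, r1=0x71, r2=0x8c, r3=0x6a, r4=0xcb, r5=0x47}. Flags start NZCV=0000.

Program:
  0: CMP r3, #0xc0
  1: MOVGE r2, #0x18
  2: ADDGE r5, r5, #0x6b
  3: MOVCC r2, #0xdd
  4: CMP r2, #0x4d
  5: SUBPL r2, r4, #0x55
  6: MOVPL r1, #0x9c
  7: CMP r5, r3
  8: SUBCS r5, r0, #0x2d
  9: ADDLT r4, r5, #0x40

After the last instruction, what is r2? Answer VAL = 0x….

VAL = 0xdd

0: ✓ CMP  NZCV=1001
1: ✓ MOVGE  r2←0x18
2: ✓ ADDGE  r5←0xb2
3: ✓ MOVCC  r2←0xdd
4: ✓ CMP  NZCV=1010
5: · SUBPL
6: · MOVPL
7: ✓ CMP  NZCV=0011
8: ✓ SUBCS  r5←0xa5
9: ✓ ADDLT  r4←0xe5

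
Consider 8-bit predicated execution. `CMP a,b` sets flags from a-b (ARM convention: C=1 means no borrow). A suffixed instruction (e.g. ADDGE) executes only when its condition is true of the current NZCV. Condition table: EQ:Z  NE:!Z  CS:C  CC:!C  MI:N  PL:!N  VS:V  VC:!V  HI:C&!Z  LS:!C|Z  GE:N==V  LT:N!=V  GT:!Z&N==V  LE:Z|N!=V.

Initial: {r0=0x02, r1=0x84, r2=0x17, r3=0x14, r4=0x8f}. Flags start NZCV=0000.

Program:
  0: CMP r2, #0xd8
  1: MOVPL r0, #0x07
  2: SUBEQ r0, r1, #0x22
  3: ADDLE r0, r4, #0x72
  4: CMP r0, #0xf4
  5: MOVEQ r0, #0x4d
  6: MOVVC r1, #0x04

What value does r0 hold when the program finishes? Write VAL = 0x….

VAL = 0x07

[0] flags=0000 → (cmp)
[1] flags=0000 PL?T → r0=0x07
[2] flags=0000 EQ?F → skip
[3] flags=0000 LE?F → skip
[4] flags=0000 → (cmp)
[5] flags=0000 EQ?F → skip
[6] flags=0000 VC?T → r1=0x04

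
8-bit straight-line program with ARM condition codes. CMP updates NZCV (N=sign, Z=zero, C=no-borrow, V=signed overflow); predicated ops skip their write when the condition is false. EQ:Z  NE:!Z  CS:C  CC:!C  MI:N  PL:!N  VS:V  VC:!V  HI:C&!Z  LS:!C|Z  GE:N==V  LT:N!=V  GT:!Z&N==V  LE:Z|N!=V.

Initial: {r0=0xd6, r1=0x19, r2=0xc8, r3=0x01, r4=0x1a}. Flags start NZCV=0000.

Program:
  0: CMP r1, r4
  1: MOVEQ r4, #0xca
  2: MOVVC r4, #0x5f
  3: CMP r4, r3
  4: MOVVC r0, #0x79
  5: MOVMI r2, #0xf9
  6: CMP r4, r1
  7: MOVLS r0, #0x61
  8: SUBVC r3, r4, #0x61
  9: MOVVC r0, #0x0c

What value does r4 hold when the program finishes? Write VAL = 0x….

VAL = 0x5f

0: ✓ CMP  NZCV=1000
1: · MOVEQ
2: ✓ MOVVC  r4←0x5f
3: ✓ CMP  NZCV=0010
4: ✓ MOVVC  r0←0x79
5: · MOVMI
6: ✓ CMP  NZCV=0010
7: · MOVLS
8: ✓ SUBVC  r3←0xfe
9: ✓ MOVVC  r0←0x0c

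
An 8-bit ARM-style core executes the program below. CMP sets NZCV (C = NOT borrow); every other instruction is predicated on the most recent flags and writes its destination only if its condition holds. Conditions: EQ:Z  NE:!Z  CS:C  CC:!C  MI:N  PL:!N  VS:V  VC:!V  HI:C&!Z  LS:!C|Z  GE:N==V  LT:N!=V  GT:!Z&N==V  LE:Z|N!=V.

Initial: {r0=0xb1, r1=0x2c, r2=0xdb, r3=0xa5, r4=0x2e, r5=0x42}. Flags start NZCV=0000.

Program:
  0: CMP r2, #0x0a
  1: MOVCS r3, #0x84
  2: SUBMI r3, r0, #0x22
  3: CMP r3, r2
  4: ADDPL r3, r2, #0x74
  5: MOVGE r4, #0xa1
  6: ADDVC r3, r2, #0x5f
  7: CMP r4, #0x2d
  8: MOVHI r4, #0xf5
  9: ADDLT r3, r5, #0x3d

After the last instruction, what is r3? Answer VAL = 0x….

VAL = 0x3a

[0] flags=1010 → (cmp)
[1] flags=1010 CS?T → r3=0x84
[2] flags=1010 MI?T → r3=0x8f
[3] flags=1000 → (cmp)
[4] flags=1000 PL?F → skip
[5] flags=1000 GE?F → skip
[6] flags=1000 VC?T → r3=0x3a
[7] flags=0010 → (cmp)
[8] flags=0010 HI?T → r4=0xf5
[9] flags=0010 LT?F → skip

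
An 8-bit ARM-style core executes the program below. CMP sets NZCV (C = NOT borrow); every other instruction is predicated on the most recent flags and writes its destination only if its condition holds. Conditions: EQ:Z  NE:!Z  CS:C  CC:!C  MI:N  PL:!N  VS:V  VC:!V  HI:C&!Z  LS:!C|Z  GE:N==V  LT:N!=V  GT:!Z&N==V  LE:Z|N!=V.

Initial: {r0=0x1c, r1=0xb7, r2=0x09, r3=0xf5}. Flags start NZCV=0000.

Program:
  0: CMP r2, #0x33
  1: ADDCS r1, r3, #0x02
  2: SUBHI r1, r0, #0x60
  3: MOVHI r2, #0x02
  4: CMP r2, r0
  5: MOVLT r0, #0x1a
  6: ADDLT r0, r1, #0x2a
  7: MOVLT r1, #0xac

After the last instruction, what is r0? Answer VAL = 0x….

[0] flags=1000 → (cmp)
[1] flags=1000 CS?F → skip
[2] flags=1000 HI?F → skip
[3] flags=1000 HI?F → skip
[4] flags=1000 → (cmp)
[5] flags=1000 LT?T → r0=0x1a
[6] flags=1000 LT?T → r0=0xe1
[7] flags=1000 LT?T → r1=0xac

VAL = 0xe1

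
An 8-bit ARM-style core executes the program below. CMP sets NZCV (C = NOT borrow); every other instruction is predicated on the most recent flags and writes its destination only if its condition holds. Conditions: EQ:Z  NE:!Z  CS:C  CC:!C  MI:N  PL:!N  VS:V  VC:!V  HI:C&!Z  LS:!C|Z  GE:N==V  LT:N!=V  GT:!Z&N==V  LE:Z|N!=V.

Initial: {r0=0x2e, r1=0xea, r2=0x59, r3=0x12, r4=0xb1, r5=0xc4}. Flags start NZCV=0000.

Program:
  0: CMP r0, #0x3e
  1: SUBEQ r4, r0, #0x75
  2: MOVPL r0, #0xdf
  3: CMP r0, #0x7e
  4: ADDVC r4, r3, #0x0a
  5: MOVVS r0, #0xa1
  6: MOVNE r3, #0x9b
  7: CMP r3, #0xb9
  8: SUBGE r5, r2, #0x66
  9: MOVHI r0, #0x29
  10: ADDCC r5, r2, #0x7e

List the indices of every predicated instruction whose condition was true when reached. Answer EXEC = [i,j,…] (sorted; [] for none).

[0] flags=1000 → (cmp)
[1] flags=1000 EQ?F → skip
[2] flags=1000 PL?F → skip
[3] flags=1000 → (cmp)
[4] flags=1000 VC?T → r4=0x1c
[5] flags=1000 VS?F → skip
[6] flags=1000 NE?T → r3=0x9b
[7] flags=1000 → (cmp)
[8] flags=1000 GE?F → skip
[9] flags=1000 HI?F → skip
[10] flags=1000 CC?T → r5=0xd7

EXEC = [4,6,10]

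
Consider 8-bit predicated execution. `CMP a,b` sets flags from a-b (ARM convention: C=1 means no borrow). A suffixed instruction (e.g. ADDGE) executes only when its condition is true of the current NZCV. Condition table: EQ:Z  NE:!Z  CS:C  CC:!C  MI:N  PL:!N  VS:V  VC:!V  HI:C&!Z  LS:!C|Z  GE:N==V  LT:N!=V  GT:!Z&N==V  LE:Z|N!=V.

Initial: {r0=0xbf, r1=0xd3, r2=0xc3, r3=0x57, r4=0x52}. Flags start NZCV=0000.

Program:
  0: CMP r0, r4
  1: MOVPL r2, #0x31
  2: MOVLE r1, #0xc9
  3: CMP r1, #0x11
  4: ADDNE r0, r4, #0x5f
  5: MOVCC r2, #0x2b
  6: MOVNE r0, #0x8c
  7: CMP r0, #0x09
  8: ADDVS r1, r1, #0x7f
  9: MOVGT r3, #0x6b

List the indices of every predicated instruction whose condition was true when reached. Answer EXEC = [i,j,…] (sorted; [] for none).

0: ✓ CMP  NZCV=0011
1: ✓ MOVPL  r2←0x31
2: ✓ MOVLE  r1←0xc9
3: ✓ CMP  NZCV=1010
4: ✓ ADDNE  r0←0xb1
5: · MOVCC
6: ✓ MOVNE  r0←0x8c
7: ✓ CMP  NZCV=1010
8: · ADDVS
9: · MOVGT

EXEC = [1,2,4,6]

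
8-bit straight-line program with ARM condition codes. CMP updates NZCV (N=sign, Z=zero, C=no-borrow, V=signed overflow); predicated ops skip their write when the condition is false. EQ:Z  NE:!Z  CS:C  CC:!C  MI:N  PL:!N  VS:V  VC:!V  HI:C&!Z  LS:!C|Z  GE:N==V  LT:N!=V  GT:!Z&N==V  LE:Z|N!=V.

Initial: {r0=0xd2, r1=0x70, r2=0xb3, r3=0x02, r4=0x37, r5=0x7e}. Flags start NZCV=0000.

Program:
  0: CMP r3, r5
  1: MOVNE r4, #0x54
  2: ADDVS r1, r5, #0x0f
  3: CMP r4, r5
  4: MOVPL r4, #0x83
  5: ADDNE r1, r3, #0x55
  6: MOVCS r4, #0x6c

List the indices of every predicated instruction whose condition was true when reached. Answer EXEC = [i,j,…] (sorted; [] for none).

EXEC = [1,5]

[0] flags=1000 → (cmp)
[1] flags=1000 NE?T → r4=0x54
[2] flags=1000 VS?F → skip
[3] flags=1000 → (cmp)
[4] flags=1000 PL?F → skip
[5] flags=1000 NE?T → r1=0x57
[6] flags=1000 CS?F → skip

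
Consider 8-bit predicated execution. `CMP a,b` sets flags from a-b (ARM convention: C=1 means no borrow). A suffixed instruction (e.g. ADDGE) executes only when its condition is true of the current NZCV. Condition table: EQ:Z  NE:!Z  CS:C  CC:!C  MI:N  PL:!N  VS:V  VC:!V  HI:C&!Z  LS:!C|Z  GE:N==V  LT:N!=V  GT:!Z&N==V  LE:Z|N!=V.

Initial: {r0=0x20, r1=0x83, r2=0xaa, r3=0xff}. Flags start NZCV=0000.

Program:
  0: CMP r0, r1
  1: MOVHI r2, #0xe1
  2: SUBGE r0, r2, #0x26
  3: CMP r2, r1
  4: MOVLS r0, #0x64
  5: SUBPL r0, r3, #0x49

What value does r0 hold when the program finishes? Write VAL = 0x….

0: ✓ CMP  NZCV=1001
1: · MOVHI
2: ✓ SUBGE  r0←0x84
3: ✓ CMP  NZCV=0010
4: · MOVLS
5: ✓ SUBPL  r0←0xb6

VAL = 0xb6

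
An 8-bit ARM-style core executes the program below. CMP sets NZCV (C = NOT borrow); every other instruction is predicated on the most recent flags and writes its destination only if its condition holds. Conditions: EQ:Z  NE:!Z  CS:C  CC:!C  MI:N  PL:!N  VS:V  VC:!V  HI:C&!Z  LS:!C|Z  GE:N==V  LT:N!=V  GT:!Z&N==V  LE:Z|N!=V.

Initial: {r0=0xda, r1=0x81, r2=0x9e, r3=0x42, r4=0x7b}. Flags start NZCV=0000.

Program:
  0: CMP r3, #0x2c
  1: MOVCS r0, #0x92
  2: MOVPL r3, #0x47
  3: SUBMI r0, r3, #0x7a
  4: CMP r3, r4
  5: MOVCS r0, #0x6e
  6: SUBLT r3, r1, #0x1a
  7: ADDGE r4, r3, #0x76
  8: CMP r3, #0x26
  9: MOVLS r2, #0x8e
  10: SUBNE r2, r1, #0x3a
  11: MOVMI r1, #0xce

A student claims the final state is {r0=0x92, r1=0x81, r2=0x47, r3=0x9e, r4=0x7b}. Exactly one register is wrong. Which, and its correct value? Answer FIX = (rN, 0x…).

FIX = (r3, 0x67)

0: ✓ CMP  NZCV=0010
1: ✓ MOVCS  r0←0x92
2: ✓ MOVPL  r3←0x47
3: · SUBMI
4: ✓ CMP  NZCV=1000
5: · MOVCS
6: ✓ SUBLT  r3←0x67
7: · ADDGE
8: ✓ CMP  NZCV=0010
9: · MOVLS
10: ✓ SUBNE  r2←0x47
11: · MOVMI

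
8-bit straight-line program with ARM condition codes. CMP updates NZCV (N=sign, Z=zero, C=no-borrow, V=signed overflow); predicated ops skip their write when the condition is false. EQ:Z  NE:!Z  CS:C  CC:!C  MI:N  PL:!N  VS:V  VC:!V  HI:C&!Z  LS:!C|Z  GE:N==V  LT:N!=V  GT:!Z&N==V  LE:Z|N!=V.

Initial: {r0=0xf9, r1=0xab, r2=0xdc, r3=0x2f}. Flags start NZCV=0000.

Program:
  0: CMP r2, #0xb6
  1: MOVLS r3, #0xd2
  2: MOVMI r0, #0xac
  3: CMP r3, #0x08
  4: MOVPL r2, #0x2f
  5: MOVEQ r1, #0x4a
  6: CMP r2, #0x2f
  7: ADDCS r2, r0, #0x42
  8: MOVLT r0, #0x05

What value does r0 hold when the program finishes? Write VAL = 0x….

[0] flags=0010 → (cmp)
[1] flags=0010 LS?F → skip
[2] flags=0010 MI?F → skip
[3] flags=0010 → (cmp)
[4] flags=0010 PL?T → r2=0x2f
[5] flags=0010 EQ?F → skip
[6] flags=0110 → (cmp)
[7] flags=0110 CS?T → r2=0x3b
[8] flags=0110 LT?F → skip

VAL = 0xf9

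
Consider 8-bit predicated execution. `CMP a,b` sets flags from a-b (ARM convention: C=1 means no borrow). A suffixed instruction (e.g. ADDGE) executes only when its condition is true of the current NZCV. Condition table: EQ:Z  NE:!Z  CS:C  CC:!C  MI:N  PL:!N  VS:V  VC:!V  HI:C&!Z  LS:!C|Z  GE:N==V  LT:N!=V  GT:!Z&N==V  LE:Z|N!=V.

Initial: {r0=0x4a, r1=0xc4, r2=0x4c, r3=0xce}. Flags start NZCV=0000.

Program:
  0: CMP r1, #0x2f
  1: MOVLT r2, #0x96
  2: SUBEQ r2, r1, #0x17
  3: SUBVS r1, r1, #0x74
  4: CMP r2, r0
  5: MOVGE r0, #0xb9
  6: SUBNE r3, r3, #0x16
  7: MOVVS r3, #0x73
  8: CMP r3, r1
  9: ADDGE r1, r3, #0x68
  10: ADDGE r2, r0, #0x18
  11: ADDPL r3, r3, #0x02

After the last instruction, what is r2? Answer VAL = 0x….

VAL = 0x62

[0] flags=1010 → (cmp)
[1] flags=1010 LT?T → r2=0x96
[2] flags=1010 EQ?F → skip
[3] flags=1010 VS?F → skip
[4] flags=0011 → (cmp)
[5] flags=0011 GE?F → skip
[6] flags=0011 NE?T → r3=0xb8
[7] flags=0011 VS?T → r3=0x73
[8] flags=1001 → (cmp)
[9] flags=1001 GE?T → r1=0xdb
[10] flags=1001 GE?T → r2=0x62
[11] flags=1001 PL?F → skip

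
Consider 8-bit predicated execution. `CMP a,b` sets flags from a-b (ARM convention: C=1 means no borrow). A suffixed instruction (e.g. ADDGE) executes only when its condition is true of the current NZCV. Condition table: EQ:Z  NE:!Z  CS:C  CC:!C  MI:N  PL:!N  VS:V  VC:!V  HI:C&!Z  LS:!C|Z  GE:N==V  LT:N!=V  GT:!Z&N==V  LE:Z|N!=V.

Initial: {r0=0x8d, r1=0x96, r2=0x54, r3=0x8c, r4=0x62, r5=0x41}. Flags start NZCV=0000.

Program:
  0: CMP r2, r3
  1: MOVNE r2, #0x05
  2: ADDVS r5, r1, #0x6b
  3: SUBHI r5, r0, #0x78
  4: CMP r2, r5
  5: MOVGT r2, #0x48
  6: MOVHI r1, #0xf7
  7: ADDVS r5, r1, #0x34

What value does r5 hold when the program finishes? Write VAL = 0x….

[0] flags=1001 → (cmp)
[1] flags=1001 NE?T → r2=0x05
[2] flags=1001 VS?T → r5=0x01
[3] flags=1001 HI?F → skip
[4] flags=0010 → (cmp)
[5] flags=0010 GT?T → r2=0x48
[6] flags=0010 HI?T → r1=0xf7
[7] flags=0010 VS?F → skip

VAL = 0x01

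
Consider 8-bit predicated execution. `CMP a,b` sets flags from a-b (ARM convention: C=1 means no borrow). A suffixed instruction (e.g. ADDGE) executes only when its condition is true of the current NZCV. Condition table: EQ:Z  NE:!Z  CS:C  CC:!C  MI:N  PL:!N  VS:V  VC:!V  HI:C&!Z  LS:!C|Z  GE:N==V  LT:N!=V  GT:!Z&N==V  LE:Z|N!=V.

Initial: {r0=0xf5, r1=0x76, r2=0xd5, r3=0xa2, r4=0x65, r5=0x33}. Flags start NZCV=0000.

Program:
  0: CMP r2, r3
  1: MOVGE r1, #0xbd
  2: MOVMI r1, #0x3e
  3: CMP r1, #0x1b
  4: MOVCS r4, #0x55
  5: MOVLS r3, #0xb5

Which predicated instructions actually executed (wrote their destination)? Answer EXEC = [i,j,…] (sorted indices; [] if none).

EXEC = [1,4]

0: ✓ CMP  NZCV=0010
1: ✓ MOVGE  r1←0xbd
2: · MOVMI
3: ✓ CMP  NZCV=1010
4: ✓ MOVCS  r4←0x55
5: · MOVLS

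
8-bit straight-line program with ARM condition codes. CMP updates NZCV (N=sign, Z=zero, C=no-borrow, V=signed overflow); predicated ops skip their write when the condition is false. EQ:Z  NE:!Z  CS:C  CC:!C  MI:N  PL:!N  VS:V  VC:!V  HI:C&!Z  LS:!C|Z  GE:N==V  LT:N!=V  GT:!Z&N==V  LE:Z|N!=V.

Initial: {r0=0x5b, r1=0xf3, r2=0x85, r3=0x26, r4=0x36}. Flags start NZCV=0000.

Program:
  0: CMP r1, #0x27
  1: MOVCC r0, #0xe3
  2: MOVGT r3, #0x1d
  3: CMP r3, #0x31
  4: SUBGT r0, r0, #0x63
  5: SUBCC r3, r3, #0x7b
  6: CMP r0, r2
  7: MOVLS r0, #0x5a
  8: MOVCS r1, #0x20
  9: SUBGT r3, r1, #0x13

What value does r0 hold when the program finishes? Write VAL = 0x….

VAL = 0x5a

[0] flags=1010 → (cmp)
[1] flags=1010 CC?F → skip
[2] flags=1010 GT?F → skip
[3] flags=1000 → (cmp)
[4] flags=1000 GT?F → skip
[5] flags=1000 CC?T → r3=0xab
[6] flags=1001 → (cmp)
[7] flags=1001 LS?T → r0=0x5a
[8] flags=1001 CS?F → skip
[9] flags=1001 GT?T → r3=0xe0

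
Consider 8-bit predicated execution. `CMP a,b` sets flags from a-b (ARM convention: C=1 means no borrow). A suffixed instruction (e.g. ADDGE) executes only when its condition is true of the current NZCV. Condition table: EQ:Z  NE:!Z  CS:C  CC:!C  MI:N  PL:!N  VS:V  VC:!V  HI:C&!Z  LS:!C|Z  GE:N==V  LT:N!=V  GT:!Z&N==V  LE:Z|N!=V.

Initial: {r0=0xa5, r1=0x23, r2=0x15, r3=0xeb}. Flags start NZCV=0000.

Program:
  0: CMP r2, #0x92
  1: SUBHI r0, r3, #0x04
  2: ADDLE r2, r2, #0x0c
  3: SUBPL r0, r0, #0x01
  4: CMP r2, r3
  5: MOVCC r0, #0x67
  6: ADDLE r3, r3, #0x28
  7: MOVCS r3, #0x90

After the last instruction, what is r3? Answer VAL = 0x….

VAL = 0xeb

0: ✓ CMP  NZCV=1001
1: · SUBHI
2: · ADDLE
3: · SUBPL
4: ✓ CMP  NZCV=0000
5: ✓ MOVCC  r0←0x67
6: · ADDLE
7: · MOVCS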